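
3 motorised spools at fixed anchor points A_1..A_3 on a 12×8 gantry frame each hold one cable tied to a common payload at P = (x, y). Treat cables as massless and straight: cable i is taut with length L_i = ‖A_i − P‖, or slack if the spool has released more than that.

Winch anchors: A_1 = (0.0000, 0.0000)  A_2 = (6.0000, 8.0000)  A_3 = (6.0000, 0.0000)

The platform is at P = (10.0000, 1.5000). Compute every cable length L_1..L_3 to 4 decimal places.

(10.1119, 7.6322, 4.2720)

cable 1: Δx=-10.0000, Δy=-1.5000; L_1 = √(Δx²+Δy²) = 10.1119
cable 2: Δx=-4.0000, Δy=6.5000; L_2 = √(Δx²+Δy²) = 7.6322
cable 3: Δx=-4.0000, Δy=-1.5000; L_3 = √(Δx²+Δy²) = 4.2720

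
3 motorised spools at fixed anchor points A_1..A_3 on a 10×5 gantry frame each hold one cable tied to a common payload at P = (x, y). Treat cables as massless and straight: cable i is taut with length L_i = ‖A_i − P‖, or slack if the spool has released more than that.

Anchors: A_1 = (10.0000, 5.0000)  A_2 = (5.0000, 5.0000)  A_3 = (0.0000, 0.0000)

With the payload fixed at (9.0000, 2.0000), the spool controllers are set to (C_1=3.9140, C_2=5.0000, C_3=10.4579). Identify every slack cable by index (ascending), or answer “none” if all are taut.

1, 3

cable 1: √((1.0000)²+(3.0000)²)=3.1623, C_1=3.9140: slack
cable 2: √((-4.0000)²+(3.0000)²)=5.0000, C_2=5.0000: taut
cable 3: √((-9.0000)²+(-2.0000)²)=9.2195, C_3=10.4579: slack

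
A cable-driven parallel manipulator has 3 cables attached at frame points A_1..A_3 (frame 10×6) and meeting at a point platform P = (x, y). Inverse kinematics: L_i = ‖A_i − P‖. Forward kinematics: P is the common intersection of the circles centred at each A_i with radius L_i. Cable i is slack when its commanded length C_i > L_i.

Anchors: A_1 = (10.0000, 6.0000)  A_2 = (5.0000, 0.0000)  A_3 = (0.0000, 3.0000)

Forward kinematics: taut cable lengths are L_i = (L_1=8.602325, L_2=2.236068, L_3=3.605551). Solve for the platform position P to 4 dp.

(3.0000, 1.0000)

circle eqns → linear via eq_j − eq_1; set q_j = A_j·A_j − L_j²
q_1 = 100.0000+36.0000−74.0000 = 62.0000
10.0000·x + 12.0000·y = q_1−q_2 = 42.0000
20.0000·x + 6.0000·y = q_1−q_3 = 66.0000
solve first two rows → x=3.0000, y=1.0000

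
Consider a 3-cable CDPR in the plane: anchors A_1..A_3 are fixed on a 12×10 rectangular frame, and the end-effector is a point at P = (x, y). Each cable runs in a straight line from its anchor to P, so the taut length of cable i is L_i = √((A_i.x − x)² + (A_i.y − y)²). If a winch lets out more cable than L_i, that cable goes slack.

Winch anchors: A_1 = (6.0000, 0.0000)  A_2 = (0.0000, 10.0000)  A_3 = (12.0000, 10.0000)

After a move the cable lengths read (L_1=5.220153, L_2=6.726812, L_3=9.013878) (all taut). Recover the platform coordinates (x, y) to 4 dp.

(4.5000, 5.0000)

circle eqns → linear via eq_j − eq_1; set k_j = A_j·A_j − L_j²
k_1 = 36.0000+0.0000−27.2500 = 8.7500
12.0000·x − 20.0000·y = k_1−k_2 = -46.0000
-12.0000·x − 20.0000·y = k_1−k_3 = -154.0000
solve first two rows → x=4.5000, y=5.0000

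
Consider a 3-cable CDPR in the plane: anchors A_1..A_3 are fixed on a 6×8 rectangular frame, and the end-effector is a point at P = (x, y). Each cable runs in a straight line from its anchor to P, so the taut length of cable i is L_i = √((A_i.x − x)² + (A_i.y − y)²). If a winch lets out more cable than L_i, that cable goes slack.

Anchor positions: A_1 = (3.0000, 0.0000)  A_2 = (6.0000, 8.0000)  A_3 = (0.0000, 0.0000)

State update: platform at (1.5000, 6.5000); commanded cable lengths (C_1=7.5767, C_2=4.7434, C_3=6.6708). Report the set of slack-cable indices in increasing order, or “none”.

i=1: geometric 6.6708 vs commanded 7.5767 ⇒ slack
i=2: geometric 4.7434 vs commanded 4.7434 ⇒ taut
i=3: geometric 6.6708 vs commanded 6.6708 ⇒ taut

1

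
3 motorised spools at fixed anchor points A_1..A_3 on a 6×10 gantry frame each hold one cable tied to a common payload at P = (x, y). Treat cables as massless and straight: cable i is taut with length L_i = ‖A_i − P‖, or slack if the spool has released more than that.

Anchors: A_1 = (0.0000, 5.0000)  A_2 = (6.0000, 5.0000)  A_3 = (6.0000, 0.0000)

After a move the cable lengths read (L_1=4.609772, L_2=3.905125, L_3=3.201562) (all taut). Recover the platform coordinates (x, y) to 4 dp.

each cable: (A_i−P)·(A_i−P) = L_i²; let k_i = ‖A_i‖²−L_i²
k_1 = 0.0000+25.0000−21.2500 = 3.7500
row 1: -12.0000x + 0.0000y = -42.0000  (k_2=45.7500)
row 2: -12.0000x + 10.0000y = -22.0000  (k_3=25.7500)
Cramer on rows 1–2 → x = 3.5000, y = 2.0000

(3.5000, 2.0000)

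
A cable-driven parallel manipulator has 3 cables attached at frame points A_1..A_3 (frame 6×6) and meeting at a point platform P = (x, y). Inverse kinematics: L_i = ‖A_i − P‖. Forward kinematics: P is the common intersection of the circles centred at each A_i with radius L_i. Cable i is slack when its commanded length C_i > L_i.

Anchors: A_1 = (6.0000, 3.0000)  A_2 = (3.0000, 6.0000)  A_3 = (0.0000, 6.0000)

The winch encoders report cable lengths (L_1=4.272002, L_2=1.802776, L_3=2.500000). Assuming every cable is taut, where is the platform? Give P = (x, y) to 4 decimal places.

(2.0000, 4.5000)

expand ‖A_i−P‖²=L_i² and subtract eq 1 (c_i ≔ ‖A_i‖²−L_i²)
c_1 = 36.0000+9.0000−18.2500 = 26.7500
eq1−eq2 → [6.0000  -6.0000]·P = -15.0000
eq1−eq3 → [12.0000  -6.0000]·P = -3.0000
2×2 solve → P = (2.0000, 4.5000)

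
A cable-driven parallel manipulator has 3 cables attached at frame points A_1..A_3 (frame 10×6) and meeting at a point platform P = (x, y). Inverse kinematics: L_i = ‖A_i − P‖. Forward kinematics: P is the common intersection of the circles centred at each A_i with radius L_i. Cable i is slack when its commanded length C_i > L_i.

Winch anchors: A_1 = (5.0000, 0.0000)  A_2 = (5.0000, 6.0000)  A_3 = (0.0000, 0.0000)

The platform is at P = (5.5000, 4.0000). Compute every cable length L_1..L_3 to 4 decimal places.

(4.0311, 2.0616, 6.8007)

L_1: Δ = A_1−P = (-0.5000, -4.0000) → ‖Δ‖ = √16.2500 = 4.0311
L_2: Δ = A_2−P = (-0.5000, 2.0000) → ‖Δ‖ = √4.2500 = 2.0616
L_3: Δ = A_3−P = (-5.5000, -4.0000) → ‖Δ‖ = √46.2500 = 6.8007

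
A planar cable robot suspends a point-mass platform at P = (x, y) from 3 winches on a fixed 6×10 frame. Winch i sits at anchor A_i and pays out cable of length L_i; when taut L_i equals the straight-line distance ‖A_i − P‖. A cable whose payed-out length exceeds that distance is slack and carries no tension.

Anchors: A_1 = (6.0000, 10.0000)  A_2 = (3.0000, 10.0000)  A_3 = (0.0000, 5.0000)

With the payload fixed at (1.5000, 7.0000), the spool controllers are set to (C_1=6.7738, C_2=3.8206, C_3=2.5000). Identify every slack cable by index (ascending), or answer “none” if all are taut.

1, 2

i=1: geometric 5.4083 vs commanded 6.7738 ⇒ slack
i=2: geometric 3.3541 vs commanded 3.8206 ⇒ slack
i=3: geometric 2.5000 vs commanded 2.5000 ⇒ taut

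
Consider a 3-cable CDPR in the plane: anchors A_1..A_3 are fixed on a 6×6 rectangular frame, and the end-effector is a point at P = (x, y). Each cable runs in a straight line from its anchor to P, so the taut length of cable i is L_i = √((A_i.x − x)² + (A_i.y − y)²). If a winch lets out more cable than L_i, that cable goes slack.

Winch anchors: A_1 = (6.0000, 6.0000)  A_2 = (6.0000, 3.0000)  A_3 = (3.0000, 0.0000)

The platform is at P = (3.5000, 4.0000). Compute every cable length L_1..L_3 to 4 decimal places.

cable 1: Δx=2.5000, Δy=2.0000; L_1 = √(Δx²+Δy²) = 3.2016
cable 2: Δx=2.5000, Δy=-1.0000; L_2 = √(Δx²+Δy²) = 2.6926
cable 3: Δx=-0.5000, Δy=-4.0000; L_3 = √(Δx²+Δy²) = 4.0311

(3.2016, 2.6926, 4.0311)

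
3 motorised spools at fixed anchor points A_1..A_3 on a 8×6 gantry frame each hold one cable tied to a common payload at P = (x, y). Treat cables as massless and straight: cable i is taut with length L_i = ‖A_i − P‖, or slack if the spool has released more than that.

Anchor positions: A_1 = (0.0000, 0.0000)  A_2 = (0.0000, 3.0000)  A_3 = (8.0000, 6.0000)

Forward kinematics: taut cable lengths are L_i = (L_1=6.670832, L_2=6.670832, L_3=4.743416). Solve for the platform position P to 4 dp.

expand ‖A_i−P‖²=L_i² and subtract eq 1 (q_i ≔ ‖A_i‖²−L_i²)
q_1 = 0.0000+0.0000−44.5000 = -44.5000
eq1−eq2 → [0.0000  -6.0000]·P = -9.0000
eq1−eq3 → [-16.0000  -12.0000]·P = -122.0000
2×2 solve → P = (6.5000, 1.5000)

(6.5000, 1.5000)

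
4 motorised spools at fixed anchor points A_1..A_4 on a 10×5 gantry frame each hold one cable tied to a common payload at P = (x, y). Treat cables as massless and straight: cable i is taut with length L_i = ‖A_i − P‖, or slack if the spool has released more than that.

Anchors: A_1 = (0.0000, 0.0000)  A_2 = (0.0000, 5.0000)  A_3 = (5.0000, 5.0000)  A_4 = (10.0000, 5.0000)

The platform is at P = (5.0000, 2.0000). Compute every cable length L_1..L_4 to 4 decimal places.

L_1: Δ = A_1−P = (-5.0000, -2.0000) → ‖Δ‖ = √29.0000 = 5.3852
L_2: Δ = A_2−P = (-5.0000, 3.0000) → ‖Δ‖ = √34.0000 = 5.8310
L_3: Δ = A_3−P = (0.0000, 3.0000) → ‖Δ‖ = √9.0000 = 3.0000
L_4: Δ = A_4−P = (5.0000, 3.0000) → ‖Δ‖ = √34.0000 = 5.8310

(5.3852, 5.8310, 3.0000, 5.8310)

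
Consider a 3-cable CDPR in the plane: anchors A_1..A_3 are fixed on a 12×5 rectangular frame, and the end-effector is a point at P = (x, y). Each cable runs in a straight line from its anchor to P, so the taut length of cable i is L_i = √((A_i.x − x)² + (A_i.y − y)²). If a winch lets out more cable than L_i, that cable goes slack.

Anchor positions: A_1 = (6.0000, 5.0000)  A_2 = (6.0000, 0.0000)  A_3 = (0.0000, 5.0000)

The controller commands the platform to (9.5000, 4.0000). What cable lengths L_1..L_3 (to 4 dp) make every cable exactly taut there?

(3.6401, 5.3151, 9.5525)

cable 1: Δx=-3.5000, Δy=1.0000; L_1 = √(Δx²+Δy²) = 3.6401
cable 2: Δx=-3.5000, Δy=-4.0000; L_2 = √(Δx²+Δy²) = 5.3151
cable 3: Δx=-9.5000, Δy=1.0000; L_3 = √(Δx²+Δy²) = 9.5525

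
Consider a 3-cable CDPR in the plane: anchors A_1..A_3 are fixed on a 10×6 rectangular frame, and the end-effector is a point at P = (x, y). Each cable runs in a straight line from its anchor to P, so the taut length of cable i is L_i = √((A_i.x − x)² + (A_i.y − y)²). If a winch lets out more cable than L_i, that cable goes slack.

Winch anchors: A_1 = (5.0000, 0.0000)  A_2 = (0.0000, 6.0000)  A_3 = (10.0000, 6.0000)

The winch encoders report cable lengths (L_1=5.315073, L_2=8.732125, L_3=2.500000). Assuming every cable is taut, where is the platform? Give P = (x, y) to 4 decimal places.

each cable: (A_i−P)·(A_i−P) = L_i²; let q_i = ‖A_i‖²−L_i²
q_1 = 25.0000+0.0000−28.2500 = -3.2500
row 1: 10.0000x − 12.0000y = 37.0000  (q_2=-40.2500)
row 2: -10.0000x − 12.0000y = -133.0000  (q_3=129.7500)
Cramer on rows 1–2 → x = 8.5000, y = 4.0000

(8.5000, 4.0000)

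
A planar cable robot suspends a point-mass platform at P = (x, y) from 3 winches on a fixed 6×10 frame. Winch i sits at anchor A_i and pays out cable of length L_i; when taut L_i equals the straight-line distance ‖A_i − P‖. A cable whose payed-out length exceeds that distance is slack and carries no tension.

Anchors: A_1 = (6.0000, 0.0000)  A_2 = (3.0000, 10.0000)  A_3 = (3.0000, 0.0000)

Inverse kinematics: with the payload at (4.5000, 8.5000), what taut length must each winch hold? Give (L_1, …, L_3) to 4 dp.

L_1 = √((6.0000−4.5000)² + (0.0000−8.5000)²) = 8.6313
L_2 = √((3.0000−4.5000)² + (10.0000−8.5000)²) = 2.1213
L_3 = √((3.0000−4.5000)² + (0.0000−8.5000)²) = 8.6313

(8.6313, 2.1213, 8.6313)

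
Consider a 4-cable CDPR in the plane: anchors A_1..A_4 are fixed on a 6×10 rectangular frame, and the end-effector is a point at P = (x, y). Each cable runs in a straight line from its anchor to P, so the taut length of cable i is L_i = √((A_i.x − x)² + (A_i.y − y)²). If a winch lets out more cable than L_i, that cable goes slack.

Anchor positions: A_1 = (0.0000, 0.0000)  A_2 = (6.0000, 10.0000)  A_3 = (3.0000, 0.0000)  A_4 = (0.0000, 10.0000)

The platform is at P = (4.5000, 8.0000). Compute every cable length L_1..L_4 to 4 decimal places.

(9.1788, 2.5000, 8.1394, 4.9244)

cable 1: Δx=-4.5000, Δy=-8.0000; L_1 = √(Δx²+Δy²) = 9.1788
cable 2: Δx=1.5000, Δy=2.0000; L_2 = √(Δx²+Δy²) = 2.5000
cable 3: Δx=-1.5000, Δy=-8.0000; L_3 = √(Δx²+Δy²) = 8.1394
cable 4: Δx=-4.5000, Δy=2.0000; L_4 = √(Δx²+Δy²) = 4.9244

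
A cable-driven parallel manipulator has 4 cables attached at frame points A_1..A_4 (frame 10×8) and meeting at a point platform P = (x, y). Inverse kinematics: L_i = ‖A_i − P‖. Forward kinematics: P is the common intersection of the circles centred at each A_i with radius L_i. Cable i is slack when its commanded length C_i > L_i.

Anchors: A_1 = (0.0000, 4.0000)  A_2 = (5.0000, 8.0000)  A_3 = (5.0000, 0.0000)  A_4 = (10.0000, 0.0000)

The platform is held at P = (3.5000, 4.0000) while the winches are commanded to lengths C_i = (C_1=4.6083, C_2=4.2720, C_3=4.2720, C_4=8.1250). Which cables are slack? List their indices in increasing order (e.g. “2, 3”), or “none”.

cable 1: √((-3.5000)²+(0.0000)²)=3.5000, C_1=4.6083: slack
cable 2: √((1.5000)²+(4.0000)²)=4.2720, C_2=4.2720: taut
cable 3: √((1.5000)²+(-4.0000)²)=4.2720, C_3=4.2720: taut
cable 4: √((6.5000)²+(-4.0000)²)=7.6322, C_4=8.1250: slack

1, 4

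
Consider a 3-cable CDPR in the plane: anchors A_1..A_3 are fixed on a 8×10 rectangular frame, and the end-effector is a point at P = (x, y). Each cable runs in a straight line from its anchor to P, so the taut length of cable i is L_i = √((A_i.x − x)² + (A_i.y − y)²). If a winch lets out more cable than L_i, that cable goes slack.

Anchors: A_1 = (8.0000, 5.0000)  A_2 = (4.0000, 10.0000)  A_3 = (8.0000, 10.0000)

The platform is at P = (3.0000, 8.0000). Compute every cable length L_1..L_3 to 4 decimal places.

L_1: Δ = A_1−P = (5.0000, -3.0000) → ‖Δ‖ = √34.0000 = 5.8310
L_2: Δ = A_2−P = (1.0000, 2.0000) → ‖Δ‖ = √5.0000 = 2.2361
L_3: Δ = A_3−P = (5.0000, 2.0000) → ‖Δ‖ = √29.0000 = 5.3852

(5.8310, 2.2361, 5.3852)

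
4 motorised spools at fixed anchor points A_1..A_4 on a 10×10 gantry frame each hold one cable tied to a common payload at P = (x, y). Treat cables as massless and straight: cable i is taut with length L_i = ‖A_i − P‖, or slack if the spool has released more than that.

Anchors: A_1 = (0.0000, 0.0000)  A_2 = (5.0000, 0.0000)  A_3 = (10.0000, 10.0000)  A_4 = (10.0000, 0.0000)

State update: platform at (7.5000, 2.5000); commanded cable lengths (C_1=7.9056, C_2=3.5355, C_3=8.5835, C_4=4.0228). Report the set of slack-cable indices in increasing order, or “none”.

3, 4

i=1: geometric 7.9057 vs commanded 7.9056 ⇒ taut
i=2: geometric 3.5355 vs commanded 3.5355 ⇒ taut
i=3: geometric 7.9057 vs commanded 8.5835 ⇒ slack
i=4: geometric 3.5355 vs commanded 4.0228 ⇒ slack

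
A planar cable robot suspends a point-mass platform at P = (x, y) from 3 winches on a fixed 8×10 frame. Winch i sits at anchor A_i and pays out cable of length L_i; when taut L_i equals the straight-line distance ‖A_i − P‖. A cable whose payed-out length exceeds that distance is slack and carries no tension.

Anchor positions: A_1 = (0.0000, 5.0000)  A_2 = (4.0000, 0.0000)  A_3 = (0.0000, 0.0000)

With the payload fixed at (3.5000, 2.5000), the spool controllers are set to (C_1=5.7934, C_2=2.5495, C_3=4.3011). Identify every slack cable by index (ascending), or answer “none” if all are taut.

cable 1: L_1 = ‖A_1−P‖ = 4.3012;  C_1 = 5.7934 → slack
cable 2: L_2 = ‖A_2−P‖ = 2.5495;  C_2 = 2.5495 → taut
cable 3: L_3 = ‖A_3−P‖ = 4.3012;  C_3 = 4.3011 → taut

1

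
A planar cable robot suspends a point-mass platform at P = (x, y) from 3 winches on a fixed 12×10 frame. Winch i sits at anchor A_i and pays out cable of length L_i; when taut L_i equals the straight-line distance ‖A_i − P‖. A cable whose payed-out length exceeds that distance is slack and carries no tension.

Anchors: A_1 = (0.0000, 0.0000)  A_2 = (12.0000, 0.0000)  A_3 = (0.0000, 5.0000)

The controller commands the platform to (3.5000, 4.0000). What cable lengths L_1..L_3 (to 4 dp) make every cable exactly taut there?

L_1: Δ = A_1−P = (-3.5000, -4.0000) → ‖Δ‖ = √28.2500 = 5.3151
L_2: Δ = A_2−P = (8.5000, -4.0000) → ‖Δ‖ = √88.2500 = 9.3941
L_3: Δ = A_3−P = (-3.5000, 1.0000) → ‖Δ‖ = √13.2500 = 3.6401

(5.3151, 9.3941, 3.6401)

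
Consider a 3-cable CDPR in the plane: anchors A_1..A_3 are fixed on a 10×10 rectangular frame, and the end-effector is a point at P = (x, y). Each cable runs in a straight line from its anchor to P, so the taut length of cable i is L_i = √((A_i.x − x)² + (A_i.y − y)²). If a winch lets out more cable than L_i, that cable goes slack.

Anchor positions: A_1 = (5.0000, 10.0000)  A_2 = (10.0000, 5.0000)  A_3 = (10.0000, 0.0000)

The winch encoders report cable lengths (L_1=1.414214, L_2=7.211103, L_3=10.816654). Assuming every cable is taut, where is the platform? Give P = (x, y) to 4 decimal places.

each cable: (A_i−P)·(A_i−P) = L_i²; let q_i = ‖A_i‖²−L_i²
q_1 = 25.0000+100.0000−2.0000 = 123.0000
row 1: -10.0000x + 10.0000y = 50.0000  (q_2=73.0000)
row 2: -10.0000x + 20.0000y = 140.0000  (q_3=-17.0000)
Cramer on rows 1–2 → x = 4.0000, y = 9.0000

(4.0000, 9.0000)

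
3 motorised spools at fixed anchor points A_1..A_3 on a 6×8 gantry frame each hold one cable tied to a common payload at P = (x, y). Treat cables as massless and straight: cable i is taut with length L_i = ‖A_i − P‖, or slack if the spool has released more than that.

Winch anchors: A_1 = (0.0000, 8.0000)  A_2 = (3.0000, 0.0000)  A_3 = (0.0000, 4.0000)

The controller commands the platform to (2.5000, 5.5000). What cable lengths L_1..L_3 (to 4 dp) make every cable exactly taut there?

(3.5355, 5.5227, 2.9155)

L_1: Δ = A_1−P = (-2.5000, 2.5000) → ‖Δ‖ = √12.5000 = 3.5355
L_2: Δ = A_2−P = (0.5000, -5.5000) → ‖Δ‖ = √30.5000 = 5.5227
L_3: Δ = A_3−P = (-2.5000, -1.5000) → ‖Δ‖ = √8.5000 = 2.9155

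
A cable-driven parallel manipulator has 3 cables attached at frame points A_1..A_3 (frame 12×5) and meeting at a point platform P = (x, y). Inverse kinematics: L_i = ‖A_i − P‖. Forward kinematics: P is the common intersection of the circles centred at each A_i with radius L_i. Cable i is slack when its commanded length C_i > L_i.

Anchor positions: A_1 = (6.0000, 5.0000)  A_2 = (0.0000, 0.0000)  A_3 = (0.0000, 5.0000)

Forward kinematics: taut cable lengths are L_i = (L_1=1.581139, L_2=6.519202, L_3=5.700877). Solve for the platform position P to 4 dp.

each cable: (A_i−P)·(A_i−P) = L_i²; let c_i = ‖A_i‖²−L_i²
c_1 = 36.0000+25.0000−2.5000 = 58.5000
row 1: 12.0000x + 10.0000y = 101.0000  (c_2=-42.5000)
row 2: 12.0000x + 0.0000y = 66.0000  (c_3=-7.5000)
Cramer on rows 1–2 → x = 5.5000, y = 3.5000

(5.5000, 3.5000)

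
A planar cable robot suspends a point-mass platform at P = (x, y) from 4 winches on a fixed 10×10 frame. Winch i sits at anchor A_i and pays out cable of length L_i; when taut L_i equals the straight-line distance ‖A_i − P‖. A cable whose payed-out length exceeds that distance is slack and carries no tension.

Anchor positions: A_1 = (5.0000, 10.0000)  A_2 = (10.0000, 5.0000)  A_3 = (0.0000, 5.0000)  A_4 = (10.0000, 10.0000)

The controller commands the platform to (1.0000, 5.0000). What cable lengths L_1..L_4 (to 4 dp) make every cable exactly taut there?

(6.4031, 9.0000, 1.0000, 10.2956)

L_1: Δ = A_1−P = (4.0000, 5.0000) → ‖Δ‖ = √41.0000 = 6.4031
L_2: Δ = A_2−P = (9.0000, 0.0000) → ‖Δ‖ = √81.0000 = 9.0000
L_3: Δ = A_3−P = (-1.0000, 0.0000) → ‖Δ‖ = √1.0000 = 1.0000
L_4: Δ = A_4−P = (9.0000, 5.0000) → ‖Δ‖ = √106.0000 = 10.2956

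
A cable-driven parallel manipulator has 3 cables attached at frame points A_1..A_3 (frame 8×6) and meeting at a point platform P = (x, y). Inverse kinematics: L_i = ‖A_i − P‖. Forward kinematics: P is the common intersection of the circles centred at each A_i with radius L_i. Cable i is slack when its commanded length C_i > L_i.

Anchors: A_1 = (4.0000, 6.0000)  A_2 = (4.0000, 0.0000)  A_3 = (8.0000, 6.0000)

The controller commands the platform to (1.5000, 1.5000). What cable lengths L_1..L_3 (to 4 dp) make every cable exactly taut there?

(5.1478, 2.9155, 7.9057)

cable 1: Δx=2.5000, Δy=4.5000; L_1 = √(Δx²+Δy²) = 5.1478
cable 2: Δx=2.5000, Δy=-1.5000; L_2 = √(Δx²+Δy²) = 2.9155
cable 3: Δx=6.5000, Δy=4.5000; L_3 = √(Δx²+Δy²) = 7.9057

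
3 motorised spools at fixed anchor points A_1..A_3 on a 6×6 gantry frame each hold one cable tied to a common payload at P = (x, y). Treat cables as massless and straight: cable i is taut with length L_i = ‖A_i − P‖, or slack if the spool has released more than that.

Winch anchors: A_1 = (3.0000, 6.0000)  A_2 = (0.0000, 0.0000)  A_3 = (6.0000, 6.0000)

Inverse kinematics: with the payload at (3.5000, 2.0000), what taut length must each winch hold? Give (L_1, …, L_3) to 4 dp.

(4.0311, 4.0311, 4.7170)

L_1 = √((3.0000−3.5000)² + (6.0000−2.0000)²) = 4.0311
L_2 = √((0.0000−3.5000)² + (0.0000−2.0000)²) = 4.0311
L_3 = √((6.0000−3.5000)² + (6.0000−2.0000)²) = 4.7170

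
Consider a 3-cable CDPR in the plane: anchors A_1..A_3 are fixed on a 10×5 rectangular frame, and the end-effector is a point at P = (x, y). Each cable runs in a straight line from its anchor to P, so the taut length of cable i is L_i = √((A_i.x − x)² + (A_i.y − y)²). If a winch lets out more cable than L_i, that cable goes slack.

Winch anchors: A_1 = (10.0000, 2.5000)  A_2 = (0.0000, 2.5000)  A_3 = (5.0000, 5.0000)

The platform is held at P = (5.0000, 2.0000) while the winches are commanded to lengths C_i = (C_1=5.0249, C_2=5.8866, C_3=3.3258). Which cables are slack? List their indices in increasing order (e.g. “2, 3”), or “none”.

2, 3

i=1: geometric 5.0249 vs commanded 5.0249 ⇒ taut
i=2: geometric 5.0249 vs commanded 5.8866 ⇒ slack
i=3: geometric 3.0000 vs commanded 3.3258 ⇒ slack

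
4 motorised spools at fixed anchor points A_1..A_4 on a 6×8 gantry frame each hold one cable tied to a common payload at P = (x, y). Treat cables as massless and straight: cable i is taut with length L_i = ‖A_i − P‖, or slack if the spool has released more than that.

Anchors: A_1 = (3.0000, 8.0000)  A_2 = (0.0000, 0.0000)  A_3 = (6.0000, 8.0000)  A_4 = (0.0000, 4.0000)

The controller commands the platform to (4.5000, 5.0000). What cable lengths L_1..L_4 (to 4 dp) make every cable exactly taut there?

cable 1: Δx=-1.5000, Δy=3.0000; L_1 = √(Δx²+Δy²) = 3.3541
cable 2: Δx=-4.5000, Δy=-5.0000; L_2 = √(Δx²+Δy²) = 6.7268
cable 3: Δx=1.5000, Δy=3.0000; L_3 = √(Δx²+Δy²) = 3.3541
cable 4: Δx=-4.5000, Δy=-1.0000; L_4 = √(Δx²+Δy²) = 4.6098

(3.3541, 6.7268, 3.3541, 4.6098)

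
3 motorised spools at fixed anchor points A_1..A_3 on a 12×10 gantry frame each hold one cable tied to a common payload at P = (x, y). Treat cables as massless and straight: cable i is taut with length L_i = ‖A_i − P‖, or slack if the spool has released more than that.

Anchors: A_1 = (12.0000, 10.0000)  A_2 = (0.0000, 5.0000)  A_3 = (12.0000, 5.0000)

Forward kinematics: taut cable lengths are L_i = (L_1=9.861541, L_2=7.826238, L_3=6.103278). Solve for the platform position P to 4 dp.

circle eqns → linear via eq_j − eq_1; set q_j = A_j·A_j − L_j²
q_1 = 144.0000+100.0000−97.2500 = 146.7500
24.0000·x + 10.0000·y = q_1−q_2 = 183.0000
0.0000·x + 10.0000·y = q_1−q_3 = 15.0000
solve first two rows → x=7.0000, y=1.5000

(7.0000, 1.5000)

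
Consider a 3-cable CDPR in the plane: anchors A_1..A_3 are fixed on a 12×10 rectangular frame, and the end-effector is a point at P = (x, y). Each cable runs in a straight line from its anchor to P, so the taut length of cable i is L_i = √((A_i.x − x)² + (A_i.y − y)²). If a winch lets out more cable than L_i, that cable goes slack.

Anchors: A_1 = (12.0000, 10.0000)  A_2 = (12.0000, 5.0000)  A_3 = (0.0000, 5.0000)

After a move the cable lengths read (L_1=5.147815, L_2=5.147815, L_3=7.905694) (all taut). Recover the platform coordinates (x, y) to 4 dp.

expand ‖A_i−P‖²=L_i² and subtract eq 1 (c_i ≔ ‖A_i‖²−L_i²)
c_1 = 144.0000+100.0000−26.5000 = 217.5000
eq1−eq2 → [0.0000  10.0000]·P = 75.0000
eq1−eq3 → [24.0000  10.0000]·P = 255.0000
2×2 solve → P = (7.5000, 7.5000)

(7.5000, 7.5000)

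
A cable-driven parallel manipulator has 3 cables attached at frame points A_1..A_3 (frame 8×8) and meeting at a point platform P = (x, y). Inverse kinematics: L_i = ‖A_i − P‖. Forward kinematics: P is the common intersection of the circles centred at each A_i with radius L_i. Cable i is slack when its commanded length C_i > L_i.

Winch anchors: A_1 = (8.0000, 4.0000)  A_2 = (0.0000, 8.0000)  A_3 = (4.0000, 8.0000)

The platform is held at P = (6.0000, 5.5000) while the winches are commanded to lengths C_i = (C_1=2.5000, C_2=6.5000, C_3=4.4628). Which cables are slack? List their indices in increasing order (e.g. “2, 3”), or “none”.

3

cable 1: √((2.0000)²+(-1.5000)²)=2.5000, C_1=2.5000: taut
cable 2: √((-6.0000)²+(2.5000)²)=6.5000, C_2=6.5000: taut
cable 3: √((-2.0000)²+(2.5000)²)=3.2016, C_3=4.4628: slack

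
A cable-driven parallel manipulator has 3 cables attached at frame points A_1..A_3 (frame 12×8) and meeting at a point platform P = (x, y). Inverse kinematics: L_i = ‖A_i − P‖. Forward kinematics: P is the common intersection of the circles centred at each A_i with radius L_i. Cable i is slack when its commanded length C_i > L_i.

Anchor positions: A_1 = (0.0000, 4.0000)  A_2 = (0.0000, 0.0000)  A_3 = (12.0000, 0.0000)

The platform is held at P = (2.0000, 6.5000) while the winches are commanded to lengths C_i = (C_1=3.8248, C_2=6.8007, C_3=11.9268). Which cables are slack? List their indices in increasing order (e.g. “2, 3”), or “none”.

1

cable 1: L_1 = ‖A_1−P‖ = 3.2016;  C_1 = 3.8248 → slack
cable 2: L_2 = ‖A_2−P‖ = 6.8007;  C_2 = 6.8007 → taut
cable 3: L_3 = ‖A_3−P‖ = 11.9269;  C_3 = 11.9268 → taut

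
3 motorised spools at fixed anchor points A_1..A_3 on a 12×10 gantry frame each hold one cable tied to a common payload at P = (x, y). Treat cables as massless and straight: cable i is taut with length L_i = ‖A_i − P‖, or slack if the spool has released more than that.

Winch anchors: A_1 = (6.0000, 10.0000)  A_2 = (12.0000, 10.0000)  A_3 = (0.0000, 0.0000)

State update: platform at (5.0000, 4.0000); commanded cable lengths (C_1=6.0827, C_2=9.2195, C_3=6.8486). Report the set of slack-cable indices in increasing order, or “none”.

3

cable 1: L_1 = ‖A_1−P‖ = 6.0828;  C_1 = 6.0827 → taut
cable 2: L_2 = ‖A_2−P‖ = 9.2195;  C_2 = 9.2195 → taut
cable 3: L_3 = ‖A_3−P‖ = 6.4031;  C_3 = 6.8486 → slack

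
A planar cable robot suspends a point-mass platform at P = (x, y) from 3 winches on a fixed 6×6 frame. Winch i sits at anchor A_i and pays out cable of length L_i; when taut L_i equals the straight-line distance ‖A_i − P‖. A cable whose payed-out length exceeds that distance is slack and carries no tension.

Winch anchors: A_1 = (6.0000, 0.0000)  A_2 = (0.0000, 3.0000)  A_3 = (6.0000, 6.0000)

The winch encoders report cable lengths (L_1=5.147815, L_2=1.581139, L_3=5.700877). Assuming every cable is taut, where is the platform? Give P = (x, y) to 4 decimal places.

each cable: (A_i−P)·(A_i−P) = L_i²; let k_i = ‖A_i‖²−L_i²
k_1 = 36.0000+0.0000−26.5000 = 9.5000
row 1: 12.0000x − 6.0000y = 3.0000  (k_2=6.5000)
row 2: 0.0000x − 12.0000y = -30.0000  (k_3=39.5000)
Cramer on rows 1–2 → x = 1.5000, y = 2.5000

(1.5000, 2.5000)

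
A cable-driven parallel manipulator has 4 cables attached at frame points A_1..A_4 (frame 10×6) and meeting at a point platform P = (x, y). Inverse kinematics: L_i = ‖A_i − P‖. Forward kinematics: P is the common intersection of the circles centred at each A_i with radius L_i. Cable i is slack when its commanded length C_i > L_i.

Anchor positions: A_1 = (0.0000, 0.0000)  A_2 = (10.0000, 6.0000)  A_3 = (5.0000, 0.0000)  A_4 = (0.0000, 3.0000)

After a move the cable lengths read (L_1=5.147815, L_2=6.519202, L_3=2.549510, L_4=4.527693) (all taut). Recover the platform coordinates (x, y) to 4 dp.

(4.5000, 2.5000)

circle eqns → linear via eq_j − eq_1; set k_j = A_j·A_j − L_j²
k_1 = 0.0000+0.0000−26.5000 = -26.5000
-20.0000·x − 12.0000·y = k_1−k_2 = -120.0000
-10.0000·x + 0.0000·y = k_1−k_3 = -45.0000
0.0000·x − 6.0000·y = k_1−k_4 = -15.0000
solve first two rows → x=4.5000, y=2.5000
check cable 4: ‖A_4−P‖² = 20.5000 ≈ L_4² = 20.5000 ✓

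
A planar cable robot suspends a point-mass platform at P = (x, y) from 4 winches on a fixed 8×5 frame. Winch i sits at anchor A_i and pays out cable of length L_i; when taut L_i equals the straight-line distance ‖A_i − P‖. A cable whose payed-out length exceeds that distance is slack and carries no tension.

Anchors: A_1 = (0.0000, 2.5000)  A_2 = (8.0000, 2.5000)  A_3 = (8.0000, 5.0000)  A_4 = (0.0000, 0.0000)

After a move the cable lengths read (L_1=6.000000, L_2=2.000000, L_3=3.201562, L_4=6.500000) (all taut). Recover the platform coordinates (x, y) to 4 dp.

(6.0000, 2.5000)

each cable: (A_i−P)·(A_i−P) = L_i²; let k_i = ‖A_i‖²−L_i²
k_1 = 0.0000+6.2500−36.0000 = -29.7500
row 1: -16.0000x + 0.0000y = -96.0000  (k_2=66.2500)
row 2: -16.0000x − 5.0000y = -108.5000  (k_3=78.7500)
row 3: 0.0000x + 5.0000y = 12.5000  (k_4=-42.2500)
Cramer on rows 1–2 → x = 6.0000, y = 2.5000
check cable 4: ‖A_4−P‖² = 42.2500 ≈ L_4² = 42.2500 ✓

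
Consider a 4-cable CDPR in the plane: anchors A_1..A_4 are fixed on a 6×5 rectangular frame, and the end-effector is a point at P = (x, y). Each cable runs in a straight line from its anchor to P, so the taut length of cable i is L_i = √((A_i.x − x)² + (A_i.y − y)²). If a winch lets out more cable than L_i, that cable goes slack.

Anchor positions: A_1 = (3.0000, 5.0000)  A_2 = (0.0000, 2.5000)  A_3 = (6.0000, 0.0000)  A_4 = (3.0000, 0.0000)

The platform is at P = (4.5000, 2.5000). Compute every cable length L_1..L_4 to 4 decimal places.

L_1: Δ = A_1−P = (-1.5000, 2.5000) → ‖Δ‖ = √8.5000 = 2.9155
L_2: Δ = A_2−P = (-4.5000, 0.0000) → ‖Δ‖ = √20.2500 = 4.5000
L_3: Δ = A_3−P = (1.5000, -2.5000) → ‖Δ‖ = √8.5000 = 2.9155
L_4: Δ = A_4−P = (-1.5000, -2.5000) → ‖Δ‖ = √8.5000 = 2.9155

(2.9155, 4.5000, 2.9155, 2.9155)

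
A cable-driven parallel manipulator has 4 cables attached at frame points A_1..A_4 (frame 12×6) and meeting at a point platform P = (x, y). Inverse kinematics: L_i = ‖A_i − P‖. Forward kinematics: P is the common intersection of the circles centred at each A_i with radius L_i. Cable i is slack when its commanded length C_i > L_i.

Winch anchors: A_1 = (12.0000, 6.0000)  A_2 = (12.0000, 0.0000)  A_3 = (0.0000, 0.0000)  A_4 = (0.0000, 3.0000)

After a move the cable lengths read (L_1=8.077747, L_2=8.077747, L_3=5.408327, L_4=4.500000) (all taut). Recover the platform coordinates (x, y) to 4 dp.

expand ‖A_i−P‖²=L_i² and subtract eq 1 (c_i ≔ ‖A_i‖²−L_i²)
c_1 = 144.0000+36.0000−65.2500 = 114.7500
eq1−eq2 → [0.0000  12.0000]·P = 36.0000
eq1−eq3 → [24.0000  12.0000]·P = 144.0000
eq1−eq4 → [24.0000  6.0000]·P = 126.0000
2×2 solve → P = (4.5000, 3.0000)
check cable 4: ‖A_4−P‖² = 20.2500 ≈ L_4² = 20.2500 ✓

(4.5000, 3.0000)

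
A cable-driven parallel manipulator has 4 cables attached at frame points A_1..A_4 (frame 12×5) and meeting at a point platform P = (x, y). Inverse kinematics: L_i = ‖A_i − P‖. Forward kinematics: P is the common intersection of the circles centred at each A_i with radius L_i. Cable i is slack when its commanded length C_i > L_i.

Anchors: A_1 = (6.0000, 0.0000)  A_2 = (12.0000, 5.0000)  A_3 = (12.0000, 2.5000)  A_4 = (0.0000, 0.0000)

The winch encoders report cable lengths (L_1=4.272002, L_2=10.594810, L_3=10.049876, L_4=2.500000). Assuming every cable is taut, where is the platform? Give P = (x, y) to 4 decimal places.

(2.0000, 1.5000)

circle eqns → linear via eq_j − eq_1; set k_j = A_j·A_j − L_j²
k_1 = 36.0000+0.0000−18.2500 = 17.7500
-12.0000·x − 10.0000·y = k_1−k_2 = -39.0000
-12.0000·x − 5.0000·y = k_1−k_3 = -31.5000
12.0000·x + 0.0000·y = k_1−k_4 = 24.0000
solve first two rows → x=2.0000, y=1.5000
check cable 4: ‖A_4−P‖² = 6.2500 ≈ L_4² = 6.2500 ✓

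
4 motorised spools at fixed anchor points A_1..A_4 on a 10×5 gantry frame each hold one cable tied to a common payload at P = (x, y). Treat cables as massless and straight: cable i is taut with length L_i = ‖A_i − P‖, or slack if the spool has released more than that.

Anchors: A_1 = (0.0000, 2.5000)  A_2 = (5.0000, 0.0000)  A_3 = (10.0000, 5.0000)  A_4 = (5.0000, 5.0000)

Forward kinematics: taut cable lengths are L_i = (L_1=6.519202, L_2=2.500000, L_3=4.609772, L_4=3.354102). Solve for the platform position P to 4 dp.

(6.5000, 2.0000)

circle eqns → linear via eq_j − eq_1; set q_j = A_j·A_j − L_j²
q_1 = 0.0000+6.2500−42.5000 = -36.2500
-10.0000·x + 5.0000·y = q_1−q_2 = -55.0000
-20.0000·x − 5.0000·y = q_1−q_3 = -140.0000
-10.0000·x − 5.0000·y = q_1−q_4 = -75.0000
solve first two rows → x=6.5000, y=2.0000
check cable 4: ‖A_4−P‖² = 11.2500 ≈ L_4² = 11.2500 ✓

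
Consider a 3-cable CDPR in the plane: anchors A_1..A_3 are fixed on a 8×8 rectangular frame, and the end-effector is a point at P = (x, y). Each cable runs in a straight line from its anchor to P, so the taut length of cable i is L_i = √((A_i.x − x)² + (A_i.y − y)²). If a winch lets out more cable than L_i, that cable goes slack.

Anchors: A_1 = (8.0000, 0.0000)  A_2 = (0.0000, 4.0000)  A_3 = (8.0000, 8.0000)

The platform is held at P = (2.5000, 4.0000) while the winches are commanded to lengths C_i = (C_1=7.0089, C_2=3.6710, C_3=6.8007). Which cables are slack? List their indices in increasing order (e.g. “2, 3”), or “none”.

cable 1: √((5.5000)²+(-4.0000)²)=6.8007, C_1=7.0089: slack
cable 2: √((-2.5000)²+(0.0000)²)=2.5000, C_2=3.6710: slack
cable 3: √((5.5000)²+(4.0000)²)=6.8007, C_3=6.8007: taut

1, 2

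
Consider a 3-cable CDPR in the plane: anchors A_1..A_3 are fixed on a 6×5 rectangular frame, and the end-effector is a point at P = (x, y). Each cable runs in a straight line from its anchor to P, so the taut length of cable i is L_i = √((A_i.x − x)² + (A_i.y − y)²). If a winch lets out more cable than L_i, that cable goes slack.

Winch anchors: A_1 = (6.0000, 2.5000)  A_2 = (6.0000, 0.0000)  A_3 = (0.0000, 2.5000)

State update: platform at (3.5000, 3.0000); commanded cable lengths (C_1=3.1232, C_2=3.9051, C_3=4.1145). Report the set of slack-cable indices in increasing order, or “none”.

1, 3

cable 1: L_1 = ‖A_1−P‖ = 2.5495;  C_1 = 3.1232 → slack
cable 2: L_2 = ‖A_2−P‖ = 3.9051;  C_2 = 3.9051 → taut
cable 3: L_3 = ‖A_3−P‖ = 3.5355;  C_3 = 4.1145 → slack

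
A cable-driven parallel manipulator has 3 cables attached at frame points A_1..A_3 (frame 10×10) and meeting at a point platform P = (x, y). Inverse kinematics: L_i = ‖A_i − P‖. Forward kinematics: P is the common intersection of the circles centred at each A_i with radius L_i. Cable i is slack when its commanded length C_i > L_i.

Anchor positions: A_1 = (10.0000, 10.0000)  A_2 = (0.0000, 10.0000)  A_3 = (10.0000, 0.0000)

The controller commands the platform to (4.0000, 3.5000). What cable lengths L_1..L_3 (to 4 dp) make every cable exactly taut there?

(8.8459, 7.6322, 6.9462)

cable 1: Δx=6.0000, Δy=6.5000; L_1 = √(Δx²+Δy²) = 8.8459
cable 2: Δx=-4.0000, Δy=6.5000; L_2 = √(Δx²+Δy²) = 7.6322
cable 3: Δx=6.0000, Δy=-3.5000; L_3 = √(Δx²+Δy²) = 6.9462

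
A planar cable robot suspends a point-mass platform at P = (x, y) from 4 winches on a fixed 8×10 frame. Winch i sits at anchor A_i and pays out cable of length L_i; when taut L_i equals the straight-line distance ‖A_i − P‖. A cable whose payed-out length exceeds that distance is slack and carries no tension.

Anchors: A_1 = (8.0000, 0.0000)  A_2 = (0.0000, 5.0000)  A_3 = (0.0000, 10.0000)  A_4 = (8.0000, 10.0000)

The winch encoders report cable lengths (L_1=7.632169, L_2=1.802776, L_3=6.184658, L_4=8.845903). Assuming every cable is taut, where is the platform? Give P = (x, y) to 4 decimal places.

(1.5000, 4.0000)

each cable: (A_i−P)·(A_i−P) = L_i²; let k_i = ‖A_i‖²−L_i²
k_1 = 64.0000+0.0000−58.2500 = 5.7500
row 1: 16.0000x − 10.0000y = -16.0000  (k_2=21.7500)
row 2: 16.0000x − 20.0000y = -56.0000  (k_3=61.7500)
row 3: 0.0000x − 20.0000y = -80.0000  (k_4=85.7500)
Cramer on rows 1–2 → x = 1.5000, y = 4.0000
check cable 4: ‖A_4−P‖² = 78.2500 ≈ L_4² = 78.2500 ✓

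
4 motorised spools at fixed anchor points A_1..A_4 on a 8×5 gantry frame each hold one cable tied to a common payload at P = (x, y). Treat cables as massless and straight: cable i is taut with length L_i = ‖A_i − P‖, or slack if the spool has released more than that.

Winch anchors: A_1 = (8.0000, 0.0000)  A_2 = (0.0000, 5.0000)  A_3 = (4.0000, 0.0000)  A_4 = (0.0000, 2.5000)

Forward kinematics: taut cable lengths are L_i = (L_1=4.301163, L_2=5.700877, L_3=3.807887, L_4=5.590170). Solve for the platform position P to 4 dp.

circle eqns → linear via eq_j − eq_1; set c_j = A_j·A_j − L_j²
c_1 = 64.0000+0.0000−18.5000 = 45.5000
16.0000·x − 10.0000·y = c_1−c_2 = 53.0000
8.0000·x + 0.0000·y = c_1−c_3 = 44.0000
16.0000·x − 5.0000·y = c_1−c_4 = 70.5000
solve first two rows → x=5.5000, y=3.5000
check cable 4: ‖A_4−P‖² = 31.2500 ≈ L_4² = 31.2500 ✓

(5.5000, 3.5000)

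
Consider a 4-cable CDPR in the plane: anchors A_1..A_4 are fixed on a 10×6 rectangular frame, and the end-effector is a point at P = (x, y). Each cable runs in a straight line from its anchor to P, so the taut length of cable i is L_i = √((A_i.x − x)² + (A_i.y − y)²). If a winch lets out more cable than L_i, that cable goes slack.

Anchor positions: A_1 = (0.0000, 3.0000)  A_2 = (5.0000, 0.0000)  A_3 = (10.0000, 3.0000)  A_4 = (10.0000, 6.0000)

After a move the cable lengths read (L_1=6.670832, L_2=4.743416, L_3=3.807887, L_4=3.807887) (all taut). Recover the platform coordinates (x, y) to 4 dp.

circle eqns → linear via eq_j − eq_1; set k_j = A_j·A_j − L_j²
k_1 = 0.0000+9.0000−44.5000 = -35.5000
-10.0000·x + 6.0000·y = k_1−k_2 = -38.0000
-20.0000·x + 0.0000·y = k_1−k_3 = -130.0000
-20.0000·x − 6.0000·y = k_1−k_4 = -157.0000
solve first two rows → x=6.5000, y=4.5000
check cable 4: ‖A_4−P‖² = 14.5000 ≈ L_4² = 14.5000 ✓

(6.5000, 4.5000)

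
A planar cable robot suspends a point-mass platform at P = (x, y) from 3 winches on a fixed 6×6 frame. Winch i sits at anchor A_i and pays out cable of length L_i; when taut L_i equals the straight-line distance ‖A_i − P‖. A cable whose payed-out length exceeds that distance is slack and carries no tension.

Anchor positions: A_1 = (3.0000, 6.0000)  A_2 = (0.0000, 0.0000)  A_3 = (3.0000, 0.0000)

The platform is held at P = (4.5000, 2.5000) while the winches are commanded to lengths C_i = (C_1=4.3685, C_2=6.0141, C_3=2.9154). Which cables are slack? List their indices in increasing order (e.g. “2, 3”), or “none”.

1, 2

cable 1: √((-1.5000)²+(3.5000)²)=3.8079, C_1=4.3685: slack
cable 2: √((-4.5000)²+(-2.5000)²)=5.1478, C_2=6.0141: slack
cable 3: √((-1.5000)²+(-2.5000)²)=2.9155, C_3=2.9154: taut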